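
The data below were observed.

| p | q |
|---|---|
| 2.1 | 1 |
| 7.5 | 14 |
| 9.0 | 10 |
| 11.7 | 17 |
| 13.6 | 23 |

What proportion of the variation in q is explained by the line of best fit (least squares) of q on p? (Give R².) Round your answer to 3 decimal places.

n = 5, Σx = 43.9, Σy = 65, Σxy = 708.8, Σx² = 463.51, Σy² = 1115
Sxx = Σx² − (Σx)²/n = 463.51 − 385.442 = 78.068
Sxy = Σxy − (Σx)(Σy)/n = 708.8 − 570.7 = 138.1
Syy = Σy² − (Σy)²/n = 1115 − 845 = 270
R² = Sxy²/(Sxx·Syy) = (138.1)²/(78.068·270) = 0.904796

0.905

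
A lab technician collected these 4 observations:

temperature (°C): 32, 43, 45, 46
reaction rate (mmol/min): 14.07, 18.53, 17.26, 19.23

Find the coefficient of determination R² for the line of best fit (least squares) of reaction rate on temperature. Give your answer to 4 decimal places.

0.8614

n = 4, Σx = 166, Σy = 69.09, Σxy = 2908.31, Σx² = 7014, Σy² = 1209.0263
Sxx = Σx² − (Σx)²/n = 7014 − 6889 = 125
Sxy = Σxy − (Σx)(Σy)/n = 2908.31 − 2867.235 = 41.075
Syy = Σy² − (Σy)²/n = 1209.0263 − 1193.357025 = 15.669275
R² = Sxy²/(Sxx·Syy) = (41.075)²/(125·15.669275) = 0.861383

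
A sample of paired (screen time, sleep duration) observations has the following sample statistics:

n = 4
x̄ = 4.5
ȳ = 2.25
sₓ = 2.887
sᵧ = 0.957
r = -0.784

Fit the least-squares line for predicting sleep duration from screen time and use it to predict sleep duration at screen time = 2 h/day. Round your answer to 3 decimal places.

b = r · sᵧ/sₓ = -0.784 · 0.957/2.887 = -0.259885
a = ȳ − b·x̄ = 2.25 − (-0.259885)·4.5 = 3.419483
ŷ(2) = a + b·2 = 3.419483 + (-0.259885)·2 = 2.899713

2.900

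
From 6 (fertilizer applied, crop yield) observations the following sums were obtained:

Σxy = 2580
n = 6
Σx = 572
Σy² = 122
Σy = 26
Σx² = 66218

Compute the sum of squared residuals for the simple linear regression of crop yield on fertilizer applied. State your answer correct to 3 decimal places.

Sxx = Σx² − (Σx)²/n = 66218 − 54530.666667 = 11687.333333
Sxy = Σxy − (Σx)(Σy)/n = 2580 − 2478.666667 = 101.333333
Syy = Σy² − (Σy)²/n = 122 − 112.666667 = 9.333333
b = Sxy/Sxx = 101.333333/11687.333333 = 0.008670
SSE = Syy − b·Sxy = 9.333333 − 0.008670·101.333333 = 8.454737

8.455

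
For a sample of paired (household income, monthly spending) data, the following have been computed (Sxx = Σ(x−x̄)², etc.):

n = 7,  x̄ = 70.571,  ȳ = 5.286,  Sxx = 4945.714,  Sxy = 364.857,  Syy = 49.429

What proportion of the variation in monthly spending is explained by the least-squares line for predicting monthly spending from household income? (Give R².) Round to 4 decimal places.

0.5445

R² = Sxy²/(Sxx·Syy) = (364.857)²/(4945.714·49.429) = 0.544546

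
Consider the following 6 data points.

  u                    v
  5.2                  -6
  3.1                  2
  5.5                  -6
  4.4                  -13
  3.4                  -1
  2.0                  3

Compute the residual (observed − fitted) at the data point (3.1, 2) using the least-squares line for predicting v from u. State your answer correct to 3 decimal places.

2.720

n = 6, Σx = 23.6, Σy = -21, Σxy = -112.6, Σx² = 101.82
Sxx = Σx² − (Σx)²/n = 101.82 − 92.826667 = 8.993333
Sxy = Σxy − (Σx)(Σy)/n = -112.6 − (-82.6) = -30
b = Sxy/Sxx = -30/8.993333 = -3.335804
a = ȳ − b·x̄ = -3.5 − (-3.335804)·3.933333 = 9.620830
ŷ(3.1) = 9.620830 + (-3.335804)·3.1 = -0.720163
residual = y − ŷ = 2 − (-0.720163) = 2.720163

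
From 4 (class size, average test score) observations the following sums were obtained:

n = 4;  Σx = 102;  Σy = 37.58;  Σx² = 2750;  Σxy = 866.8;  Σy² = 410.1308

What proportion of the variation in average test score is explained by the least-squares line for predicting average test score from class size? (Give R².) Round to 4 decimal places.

0.9844

Sxx = Σx² − (Σx)²/n = 2750 − 2601 = 149
Sxy = Σxy − (Σx)(Σy)/n = 866.8 − 958.29 = -91.49
Syy = Σy² − (Σy)²/n = 410.1308 − 353.0641 = 57.0667
R² = Sxy²/(Sxx·Syy) = (-91.49)²/(149·57.0667) = 0.984415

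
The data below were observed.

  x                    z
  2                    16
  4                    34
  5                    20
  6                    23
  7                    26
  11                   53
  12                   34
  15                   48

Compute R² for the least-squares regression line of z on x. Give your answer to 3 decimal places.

0.641

n = 8, Σx = 62, Σy = 254, Σxy = 2299, Σx² = 620, Σy² = 9286
Sxx = Σx² − (Σx)²/n = 620 − 480.5 = 139.5
Sxy = Σxy − (Σx)(Σy)/n = 2299 − 1968.5 = 330.5
Syy = Σy² − (Σy)²/n = 9286 − 8064.5 = 1221.5
R² = Sxy²/(Sxx·Syy) = (330.5)²/(139.5·1221.5) = 0.641025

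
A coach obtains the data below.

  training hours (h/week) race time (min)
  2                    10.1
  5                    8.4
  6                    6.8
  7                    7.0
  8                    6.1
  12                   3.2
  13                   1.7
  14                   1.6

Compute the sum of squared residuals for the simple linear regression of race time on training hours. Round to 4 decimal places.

0.9732

n = 8, Σx = 67, Σy = 44.9, Σxy = 283.7, Σx² = 687, Σy² = 320.71
Sxx = Σx² − (Σx)²/n = 687 − 561.125 = 125.875
Sxy = Σxy − (Σx)(Σy)/n = 283.7 − 376.0375 = -92.3375
Syy = Σy² − (Σy)²/n = 320.71 − 252.00125 = 68.70875
b = Sxy/Sxx = -92.3375/125.875 = -0.733565
SSE = Syy − b·Sxy = 68.70875 − (-0.733565)·(-92.3375) = 0.973188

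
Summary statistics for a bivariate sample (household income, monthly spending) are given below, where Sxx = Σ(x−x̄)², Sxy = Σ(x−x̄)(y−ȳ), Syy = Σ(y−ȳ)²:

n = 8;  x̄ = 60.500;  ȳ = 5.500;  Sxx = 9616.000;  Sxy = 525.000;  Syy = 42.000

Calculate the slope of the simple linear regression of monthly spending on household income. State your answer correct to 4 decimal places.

0.0546

b = Sxy/Sxx = 525/9616 = 0.054597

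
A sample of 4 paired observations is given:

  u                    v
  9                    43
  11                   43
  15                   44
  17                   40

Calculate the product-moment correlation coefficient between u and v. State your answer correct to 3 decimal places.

-0.527

n = 4, Σx = 52, Σy = 170, Σxy = 2200, Σx² = 716, Σy² = 7234
Sxx = Σx² − (Σx)²/n = 716 − 676 = 40
Sxy = Σxy − (Σx)(Σy)/n = 2200 − 2210 = -10
Syy = Σy² − (Σy)²/n = 7234 − 7225 = 9
r = Sxy/√(Sxx·Syy) = -10/√(360) = -10/18.973666 = -0.527046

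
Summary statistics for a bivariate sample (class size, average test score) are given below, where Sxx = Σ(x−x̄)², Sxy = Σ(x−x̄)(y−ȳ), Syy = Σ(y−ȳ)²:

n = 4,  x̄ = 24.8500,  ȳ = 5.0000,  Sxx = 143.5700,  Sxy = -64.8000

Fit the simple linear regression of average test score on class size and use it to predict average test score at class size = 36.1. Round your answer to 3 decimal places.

-0.078

b = Sxy/Sxx = -64.8/143.57 = -0.451348
a = ȳ − b·x̄ = 5 − (-0.451348)·24.85 = 16.215992
ŷ(36.1) = a + b·36.1 = 16.215992 + (-0.451348)·36.1 = -0.077662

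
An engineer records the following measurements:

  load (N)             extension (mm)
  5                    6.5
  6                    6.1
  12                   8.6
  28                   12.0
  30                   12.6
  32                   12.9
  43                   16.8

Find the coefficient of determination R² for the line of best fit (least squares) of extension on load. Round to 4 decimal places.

0.9874

n = 7, Σx = 156, Σy = 75.5, Σxy = 2021.5, Σx² = 4762, Σy² = 904.83
Sxx = Σx² − (Σx)²/n = 4762 − 3476.571429 = 1285.428571
Sxy = Σxy − (Σx)(Σy)/n = 2021.5 − 1682.571429 = 338.928571
Syy = Σy² − (Σy)²/n = 904.83 − 814.321429 = 90.508571
R² = Sxy²/(Sxx·Syy) = (338.928571)²/(1285.428571·90.508571) = 0.987367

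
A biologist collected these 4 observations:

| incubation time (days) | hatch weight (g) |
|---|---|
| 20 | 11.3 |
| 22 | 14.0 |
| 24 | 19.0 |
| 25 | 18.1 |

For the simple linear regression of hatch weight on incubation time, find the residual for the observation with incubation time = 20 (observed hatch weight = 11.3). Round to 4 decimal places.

n = 4, Σx = 91, Σy = 62.4, Σxy = 1442.5, Σx² = 2085
Sxx = Σx² − (Σx)²/n = 2085 − 2070.25 = 14.75
Sxy = Σxy − (Σx)(Σy)/n = 1442.5 − 1419.6 = 22.9
b = Sxy/Sxx = 22.9/14.75 = 1.552542
a = ȳ − b·x̄ = 15.6 − 1.552542·22.75 = -19.720339
ŷ(20) = -19.720339 + 1.552542·20 = 11.330508
residual = y − ŷ = 11.3 − 11.330508 = -0.030508

-0.0305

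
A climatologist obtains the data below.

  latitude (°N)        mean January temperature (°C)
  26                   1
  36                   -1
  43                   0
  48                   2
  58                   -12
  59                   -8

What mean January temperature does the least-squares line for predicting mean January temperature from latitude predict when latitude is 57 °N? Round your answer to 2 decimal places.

-6.98

n = 6, Σx = 270, Σy = -18, Σxy = -1082, Σx² = 12970
Sxx = Σx² − (Σx)²/n = 12970 − 12150 = 820
Sxy = Σxy − (Σx)(Σy)/n = -1082 − (-810) = -272
b = Sxy/Sxx = -272/820 = -0.331707
a = ȳ − b·x̄ = -3 − (-0.331707)·45 = 11.926829
ŷ(57) = a + b·57 = 11.926829 + (-0.331707)·57 = -6.980488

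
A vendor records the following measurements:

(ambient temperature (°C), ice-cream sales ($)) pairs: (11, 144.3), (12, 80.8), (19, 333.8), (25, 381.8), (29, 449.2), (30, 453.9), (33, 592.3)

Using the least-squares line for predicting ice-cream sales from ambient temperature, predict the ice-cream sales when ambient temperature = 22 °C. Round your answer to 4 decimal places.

n = 7, Σx = 159, Σy = 2436.1, Σxy = 64633.8, Σx² = 4081
Sxx = Σx² − (Σx)²/n = 4081 − 3611.571429 = 469.428571
Sxy = Σxy − (Σx)(Σy)/n = 64633.8 − 55334.271429 = 9299.528571
b = Sxy/Sxx = 9299.528571/469.428571 = 19.810316
a = ȳ − b·x̄ = 348.014286 − 19.810316·22.714286 = -101.962903
ŷ(22) = a + b·22 = -101.962903 + 19.810316·22 = 333.864060

333.8641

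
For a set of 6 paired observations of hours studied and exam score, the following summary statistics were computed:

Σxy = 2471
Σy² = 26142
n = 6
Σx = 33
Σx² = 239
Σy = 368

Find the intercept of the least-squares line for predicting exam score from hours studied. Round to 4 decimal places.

18.5768

Sxx = Σx² − (Σx)²/n = 239 − 181.5 = 57.5
Sxy = Σxy − (Σx)(Σy)/n = 2471 − 2024 = 447
b = Sxy/Sxx = 447/57.5 = 7.773913
a = ȳ − b·x̄ = 61.333333 − 7.773913·5.5 = 18.576812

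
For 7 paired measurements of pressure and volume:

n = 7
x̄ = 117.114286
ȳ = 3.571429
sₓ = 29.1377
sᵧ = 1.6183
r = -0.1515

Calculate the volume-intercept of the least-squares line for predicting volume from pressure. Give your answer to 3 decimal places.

b = r · sᵧ/sₓ = -0.1515 · 1.6183/29.1377 = -0.008414
a = ȳ − b·x̄ = 3.571429 − (-0.008414)·117.114286 = 4.556860

4.557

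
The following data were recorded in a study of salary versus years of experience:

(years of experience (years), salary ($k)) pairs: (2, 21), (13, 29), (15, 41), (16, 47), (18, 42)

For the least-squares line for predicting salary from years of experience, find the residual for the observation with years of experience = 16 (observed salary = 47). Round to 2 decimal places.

6.20

n = 5, Σx = 64, Σy = 180, Σxy = 2542, Σx² = 978
Sxx = Σx² − (Σx)²/n = 978 − 819.2 = 158.8
Sxy = Σxy − (Σx)(Σy)/n = 2542 − 2304 = 238
b = Sxy/Sxx = 238/158.8 = 1.498741
a = ȳ − b·x̄ = 36 − 1.498741·12.8 = 16.816121
ŷ(16) = 16.816121 + 1.498741·16 = 40.795970
residual = y − ŷ = 47 − 40.795970 = 6.204030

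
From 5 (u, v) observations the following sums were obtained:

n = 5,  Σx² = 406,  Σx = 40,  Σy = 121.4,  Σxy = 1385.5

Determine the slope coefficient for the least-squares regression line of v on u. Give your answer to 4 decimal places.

4.8174

Sxx = Σx² − (Σx)²/n = 406 − 320 = 86
Sxy = Σxy − (Σx)(Σy)/n = 1385.5 − 971.2 = 414.3
b = Sxy/Sxx = 414.3/86 = 4.817442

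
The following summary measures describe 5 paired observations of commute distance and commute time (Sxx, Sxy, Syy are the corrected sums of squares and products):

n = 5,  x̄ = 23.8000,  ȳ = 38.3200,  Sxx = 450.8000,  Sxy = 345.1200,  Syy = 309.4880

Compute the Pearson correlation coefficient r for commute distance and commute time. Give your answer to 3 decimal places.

r = Sxy/√(Sxx·Syy) = 345.12/√(139517.1904) = 345.12/373.520000 = 0.923967

0.924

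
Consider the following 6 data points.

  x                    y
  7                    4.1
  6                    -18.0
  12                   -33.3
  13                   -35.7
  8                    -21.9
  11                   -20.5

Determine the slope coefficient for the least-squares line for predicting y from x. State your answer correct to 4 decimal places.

n = 6, Σx = 57, Σy = -125.3, Σxy = -1343.7, Σx² = 583
Sxx = Σx² − (Σx)²/n = 583 − 541.5 = 41.5
Sxy = Σxy − (Σx)(Σy)/n = -1343.7 − (-1190.35) = -153.35
b = Sxy/Sxx = -153.35/41.5 = -3.695181

-3.6952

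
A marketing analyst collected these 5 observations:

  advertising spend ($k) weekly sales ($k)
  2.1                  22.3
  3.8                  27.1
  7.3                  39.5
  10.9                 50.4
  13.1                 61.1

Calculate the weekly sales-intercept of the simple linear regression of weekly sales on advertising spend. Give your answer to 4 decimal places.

n = 5, Σx = 37.2, Σy = 200.4, Σxy = 1787.93, Σx² = 362.56
Sxx = Σx² − (Σx)²/n = 362.56 − 276.768 = 85.792
Sxy = Σxy − (Σx)(Σy)/n = 1787.93 − 1490.976 = 296.954
b = Sxy/Sxx = 296.954/85.792 = 3.461325
a = ȳ − b·x̄ = 40.08 − 3.461325·7.44 = 14.327742

14.3277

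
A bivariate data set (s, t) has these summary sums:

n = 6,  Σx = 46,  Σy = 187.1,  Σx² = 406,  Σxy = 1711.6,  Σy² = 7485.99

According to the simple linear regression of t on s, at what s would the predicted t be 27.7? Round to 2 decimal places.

7.00

Sxx = Σx² − (Σx)²/n = 406 − 352.666667 = 53.333333
Sxy = Σxy − (Σx)(Σy)/n = 1711.6 − 1434.433333 = 277.166667
b = Sxy/Sxx = 277.166667/53.333333 = 5.196875
a = ȳ − b·x̄ = 31.183333 − 5.196875·7.666667 = -8.659375
Set a + b·x = 27.7: x = (27.7 − (-8.659375)) / 5.196875 = 6.996392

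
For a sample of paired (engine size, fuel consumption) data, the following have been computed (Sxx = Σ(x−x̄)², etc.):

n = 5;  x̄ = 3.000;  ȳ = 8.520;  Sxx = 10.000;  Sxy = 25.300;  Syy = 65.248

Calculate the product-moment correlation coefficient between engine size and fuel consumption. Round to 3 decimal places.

0.990

r = Sxy/√(Sxx·Syy) = 25.3/√(652.48) = 25.3/25.543688 = 0.990460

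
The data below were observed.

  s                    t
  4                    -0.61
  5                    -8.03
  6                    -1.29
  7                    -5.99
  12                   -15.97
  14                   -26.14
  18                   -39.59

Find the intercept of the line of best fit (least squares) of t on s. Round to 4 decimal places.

10.9062

n = 7, Σx = 66, Σy = -97.62, Σxy = -1362.48, Σx² = 790
Sxx = Σx² − (Σx)²/n = 790 − 622.285714 = 167.714286
Sxy = Σxy − (Σx)(Σy)/n = -1362.48 − (-920.417143) = -442.062857
b = Sxy/Sxx = -442.062857/167.714286 = -2.635809
a = ȳ − b·x̄ = -13.945714 − (-2.635809)·9.428571 = 10.906201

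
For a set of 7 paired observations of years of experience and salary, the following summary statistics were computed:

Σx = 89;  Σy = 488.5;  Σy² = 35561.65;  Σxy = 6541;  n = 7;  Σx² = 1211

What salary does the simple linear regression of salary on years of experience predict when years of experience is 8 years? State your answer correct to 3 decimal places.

Sxx = Σx² − (Σx)²/n = 1211 − 1131.571429 = 79.428571
Sxy = Σxy − (Σx)(Σy)/n = 6541 − 6210.928571 = 330.071429
b = Sxy/Sxx = 330.071429/79.428571 = 4.155576
a = ȳ − b·x̄ = 69.785714 − 4.155576·12.714286 = 16.950540
ŷ(8) = a + b·8 = 16.950540 + 4.155576·8 = 50.195144

50.195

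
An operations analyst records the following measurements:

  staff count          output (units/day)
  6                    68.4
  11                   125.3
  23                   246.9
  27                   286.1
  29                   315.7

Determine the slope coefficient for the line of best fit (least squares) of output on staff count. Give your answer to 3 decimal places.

10.497

n = 5, Σx = 96, Σy = 1042.4, Σxy = 24347.4, Σx² = 2256
Sxx = Σx² − (Σx)²/n = 2256 − 1843.2 = 412.8
Sxy = Σxy − (Σx)(Σy)/n = 24347.4 − 20014.08 = 4333.32
b = Sxy/Sxx = 4333.32/412.8 = 10.497384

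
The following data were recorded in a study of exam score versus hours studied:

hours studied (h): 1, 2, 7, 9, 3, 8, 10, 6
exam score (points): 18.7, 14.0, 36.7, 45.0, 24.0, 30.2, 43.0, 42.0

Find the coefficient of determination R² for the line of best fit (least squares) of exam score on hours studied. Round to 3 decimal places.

n = 8, Σx = 46, Σy = 253.6, Σxy = 1704.2, Σx² = 344, Σy² = 9018.62
Sxx = Σx² − (Σx)²/n = 344 − 264.5 = 79.5
Sxy = Σxy − (Σx)(Σy)/n = 1704.2 − 1458.2 = 246
Syy = Σy² − (Σy)²/n = 9018.62 − 8039.12 = 979.5
R² = Sxy²/(Sxx·Syy) = (246)²/(79.5·979.5) = 0.777139

0.777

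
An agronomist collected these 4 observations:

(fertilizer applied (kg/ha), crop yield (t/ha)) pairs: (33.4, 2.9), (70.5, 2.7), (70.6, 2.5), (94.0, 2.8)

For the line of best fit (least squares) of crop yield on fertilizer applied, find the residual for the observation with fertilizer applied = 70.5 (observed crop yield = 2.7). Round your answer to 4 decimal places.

n = 4, Σx = 268.5, Σy = 10.9, Σxy = 726.91, Σx² = 19906.17
Sxx = Σx² − (Σx)²/n = 19906.17 − 18023.0625 = 1883.1075
Sxy = Σxy − (Σx)(Σy)/n = 726.91 − 731.6625 = -4.7525
b = Sxy/Sxx = -4.7525/1883.1075 = -0.002524
a = ȳ − b·x̄ = 2.725 − (-0.002524)·67.125 = 2.894407
ŷ(70.5) = 2.894407 + (-0.002524)·70.5 = 2.716482
residual = y − ŷ = 2.7 − 2.716482 = -0.016482

-0.0165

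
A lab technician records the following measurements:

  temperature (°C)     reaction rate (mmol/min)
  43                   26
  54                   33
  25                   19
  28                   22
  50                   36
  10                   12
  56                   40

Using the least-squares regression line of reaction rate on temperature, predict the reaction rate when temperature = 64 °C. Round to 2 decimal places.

n = 7, Σx = 266, Σy = 188, Σxy = 8151, Σx² = 11910
Sxx = Σx² − (Σx)²/n = 11910 − 10108 = 1802
Sxy = Σxy − (Σx)(Σy)/n = 8151 − 7144 = 1007
b = Sxy/Sxx = 1007/1802 = 0.558824
a = ȳ − b·x̄ = 26.857143 − 0.558824·38 = 5.621849
ŷ(64) = a + b·64 = 5.621849 + 0.558824·64 = 41.386555

41.39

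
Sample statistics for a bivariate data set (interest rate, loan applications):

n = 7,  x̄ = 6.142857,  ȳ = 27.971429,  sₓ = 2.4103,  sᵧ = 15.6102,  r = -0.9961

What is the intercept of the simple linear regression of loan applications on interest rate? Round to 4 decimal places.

b = r · sᵧ/sₓ = -0.9961 · 15.6102/2.4103 = -6.451197
a = ȳ − b·x̄ = 27.971429 − (-6.451197)·6.142857 = 67.600210

67.6002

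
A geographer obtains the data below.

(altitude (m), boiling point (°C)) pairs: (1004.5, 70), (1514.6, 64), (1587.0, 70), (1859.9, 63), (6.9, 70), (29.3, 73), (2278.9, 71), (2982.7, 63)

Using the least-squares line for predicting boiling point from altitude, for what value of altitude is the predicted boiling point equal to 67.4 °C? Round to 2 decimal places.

n = 8, Σx = 11263.8, Σy = 544, Σxy = 747847, Σx² = 23371621.02
Sxx = Σx² − (Σx)²/n = 23371621.02 − 15859148.805 = 7512472.215
Sxy = Σxy − (Σx)(Σy)/n = 747847 − 765938.4 = -18091.4
b = Sxy/Sxx = -18091.4/7512472.215 = -0.002408
a = ȳ − b·x̄ = 68 − (-0.002408)·1407.975 = 71.390660
Set a + b·x = 67.4: x = (67.4 − 71.390660) / (-0.002408) = 1657.125609

1657.13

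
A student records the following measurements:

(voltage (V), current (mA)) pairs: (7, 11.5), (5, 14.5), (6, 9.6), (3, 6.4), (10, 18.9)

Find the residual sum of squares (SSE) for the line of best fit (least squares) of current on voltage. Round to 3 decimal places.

n = 5, Σx = 31, Σy = 60.9, Σxy = 418.8, Σx² = 219, Σy² = 832.83
Sxx = Σx² − (Σx)²/n = 219 − 192.2 = 26.8
Sxy = Σxy − (Σx)(Σy)/n = 418.8 − 377.58 = 41.22
Syy = Σy² − (Σy)²/n = 832.83 − 741.762 = 91.068
b = Sxy/Sxx = 41.22/26.8 = 1.538060
SSE = Syy − b·Sxy = 91.068 − 1.538060·41.22 = 27.669179

27.669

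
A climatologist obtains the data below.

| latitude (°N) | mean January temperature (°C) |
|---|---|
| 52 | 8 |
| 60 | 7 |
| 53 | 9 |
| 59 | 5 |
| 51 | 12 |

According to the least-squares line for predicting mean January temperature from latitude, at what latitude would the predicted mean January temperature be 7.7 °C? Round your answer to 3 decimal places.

n = 5, Σx = 275, Σy = 41, Σxy = 2220, Σx² = 15195
Sxx = Σx² − (Σx)²/n = 15195 − 15125 = 70
Sxy = Σxy − (Σx)(Σy)/n = 2220 − 2255 = -35
b = Sxy/Sxx = -35/70 = -0.5
a = ȳ − b·x̄ = 8.2 − (-0.5)·55 = 35.7
Set a + b·x = 7.7: x = (7.7 − 35.7) / (-0.5) = 56

56.000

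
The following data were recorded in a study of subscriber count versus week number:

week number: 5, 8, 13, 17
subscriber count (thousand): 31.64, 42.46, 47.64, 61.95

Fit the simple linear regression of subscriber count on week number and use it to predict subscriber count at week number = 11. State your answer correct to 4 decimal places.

n = 4, Σx = 43, Σy = 183.69, Σxy = 2170.35, Σx² = 547
Sxx = Σx² − (Σx)²/n = 547 − 462.25 = 84.75
Sxy = Σxy − (Σx)(Σy)/n = 2170.35 − 1974.6675 = 195.6825
b = Sxy/Sxx = 195.6825/84.75 = 2.308938
a = ȳ − b·x̄ = 45.9225 − 2.308938·10.75 = 21.101416
ŷ(11) = a + b·11 = 21.101416 + 2.308938·11 = 46.499735

46.4997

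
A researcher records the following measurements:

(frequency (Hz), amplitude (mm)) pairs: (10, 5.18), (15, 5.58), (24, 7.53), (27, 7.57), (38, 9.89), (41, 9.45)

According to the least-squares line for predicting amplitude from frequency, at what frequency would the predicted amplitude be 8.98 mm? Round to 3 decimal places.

n = 6, Σx = 155, Σy = 45.2, Σxy = 1283.88, Σx² = 4755
Sxx = Σx² − (Σx)²/n = 4755 − 4004.166667 = 750.833333
Sxy = Σxy − (Σx)(Σy)/n = 1283.88 − 1167.666667 = 116.213333
b = Sxy/Sxx = 116.213333/750.833333 = 0.154779
a = ȳ − b·x̄ = 7.533333 − 0.154779·25.833333 = 3.534872
Set a + b·x = 8.98: x = (8.98 − 3.534872) / 0.154779 = 35.179985

35.180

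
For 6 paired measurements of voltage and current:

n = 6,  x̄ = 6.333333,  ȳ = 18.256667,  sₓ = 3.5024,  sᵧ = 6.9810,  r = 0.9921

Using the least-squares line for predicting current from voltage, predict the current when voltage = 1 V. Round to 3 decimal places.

7.710

b = r · sᵧ/sₓ = 0.9921 · 6.981/3.5024 = 1.977458
a = ȳ − b·x̄ = 18.256667 − 1.977458·6.333333 = 5.732765
ŷ(1) = a + b·1 = 5.732765 + 1.977458·1 = 7.710223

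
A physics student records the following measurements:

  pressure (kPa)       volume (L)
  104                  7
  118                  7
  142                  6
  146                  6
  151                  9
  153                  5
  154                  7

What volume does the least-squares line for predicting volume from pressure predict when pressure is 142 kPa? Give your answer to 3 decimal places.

6.689

n = 7, Σx = 968, Σy = 47, Σxy = 6484, Σx² = 136146
Sxx = Σx² − (Σx)²/n = 136146 − 133860.571429 = 2285.428571
Sxy = Σxy − (Σx)(Σy)/n = 6484 − 6499.428571 = -15.428571
b = Sxy/Sxx = -15.428571/2285.428571 = -0.006751
a = ȳ − b·x̄ = 6.714286 − (-0.006751)·138.285714 = 7.647831
ŷ(142) = a + b·142 = 7.647831 + (-0.006751)·142 = 6.689211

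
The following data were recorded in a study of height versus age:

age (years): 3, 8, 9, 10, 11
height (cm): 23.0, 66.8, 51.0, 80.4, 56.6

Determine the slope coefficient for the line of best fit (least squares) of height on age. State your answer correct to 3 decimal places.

n = 5, Σx = 41, Σy = 277.8, Σxy = 2489, Σx² = 375
Sxx = Σx² − (Σx)²/n = 375 − 336.2 = 38.8
Sxy = Σxy − (Σx)(Σy)/n = 2489 − 2277.96 = 211.04
b = Sxy/Sxx = 211.04/38.8 = 5.439175

5.439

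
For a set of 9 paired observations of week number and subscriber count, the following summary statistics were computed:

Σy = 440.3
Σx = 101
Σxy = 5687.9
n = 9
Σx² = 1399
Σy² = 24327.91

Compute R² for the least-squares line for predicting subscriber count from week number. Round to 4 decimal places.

0.7533

Sxx = Σx² − (Σx)²/n = 1399 − 1133.444444 = 265.555556
Sxy = Σxy − (Σx)(Σy)/n = 5687.9 − 4941.144444 = 746.755556
Syy = Σy² − (Σy)²/n = 24327.91 − 21540.454444 = 2787.455556
R² = Sxy²/(Sxx·Syy) = (746.755556)²/(265.555556·2787.455556) = 0.753344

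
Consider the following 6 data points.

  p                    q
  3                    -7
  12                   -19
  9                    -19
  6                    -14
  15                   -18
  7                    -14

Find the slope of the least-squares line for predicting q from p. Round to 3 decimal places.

n = 6, Σx = 52, Σy = -91, Σxy = -872, Σx² = 544
Sxx = Σx² − (Σx)²/n = 544 − 450.666667 = 93.333333
Sxy = Σxy − (Σx)(Σy)/n = -872 − (-788.666667) = -83.333333
b = Sxy/Sxx = -83.333333/93.333333 = -0.892857

-0.893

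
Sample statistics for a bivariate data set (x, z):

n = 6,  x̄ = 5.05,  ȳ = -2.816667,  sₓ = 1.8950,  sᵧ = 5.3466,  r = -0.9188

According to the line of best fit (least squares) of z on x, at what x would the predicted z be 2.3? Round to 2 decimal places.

b = r · sᵧ/sₓ = -0.9188 · 5.3466/1.895 = -2.592325
a = ȳ − b·x̄ = -2.816667 − (-2.592325)·5.05 = 10.274575
Set a + b·x = 2.3: x = (2.3 − 10.274575) / (-2.592325) = 3.076225

3.08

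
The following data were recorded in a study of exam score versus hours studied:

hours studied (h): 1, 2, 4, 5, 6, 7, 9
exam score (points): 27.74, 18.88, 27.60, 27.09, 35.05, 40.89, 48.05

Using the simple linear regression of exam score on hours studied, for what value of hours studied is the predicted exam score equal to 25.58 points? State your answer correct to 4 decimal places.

2.7373

n = 7, Σx = 34, Σy = 225.3, Σxy = 1240.33, Σx² = 212
Sxx = Σx² − (Σx)²/n = 212 − 165.142857 = 46.857143
Sxy = Σxy − (Σx)(Σy)/n = 1240.33 − 1094.314286 = 146.015714
b = Sxy/Sxx = 146.015714/46.857143 = 3.116189
a = ȳ − b·x̄ = 32.185714 − 3.116189·4.857143 = 17.049939
Set a + b·x = 25.58: x = (25.58 − 17.049939) / 3.116189 = 2.737337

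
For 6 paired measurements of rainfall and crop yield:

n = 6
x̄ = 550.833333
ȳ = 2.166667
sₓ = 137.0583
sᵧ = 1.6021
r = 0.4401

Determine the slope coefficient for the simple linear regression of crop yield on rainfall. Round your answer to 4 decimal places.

0.0051

b = r · sᵧ/sₓ = 0.4401 · 1.6021/137.0583 = 0.005144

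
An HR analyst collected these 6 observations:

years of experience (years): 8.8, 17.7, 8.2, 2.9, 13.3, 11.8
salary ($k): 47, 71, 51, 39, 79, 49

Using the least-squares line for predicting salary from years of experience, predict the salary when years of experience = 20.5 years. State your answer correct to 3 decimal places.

81.209

n = 6, Σx = 62.7, Σy = 336, Σxy = 3830.5, Σx² = 782.51
Sxx = Σx² − (Σx)²/n = 782.51 − 655.215 = 127.295
Sxy = Σxy − (Σx)(Σy)/n = 3830.5 − 3511.2 = 319.3
b = Sxy/Sxx = 319.3/127.295 = 2.508347
a = ȳ − b·x̄ = 56 − 2.508347·10.45 = 29.787776
ŷ(20.5) = a + b·20.5 = 29.787776 + 2.508347·20.5 = 81.208885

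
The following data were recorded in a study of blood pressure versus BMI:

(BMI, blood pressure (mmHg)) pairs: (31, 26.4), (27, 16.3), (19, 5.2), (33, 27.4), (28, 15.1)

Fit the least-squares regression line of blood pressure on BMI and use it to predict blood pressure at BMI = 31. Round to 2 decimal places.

n = 5, Σx = 138, Σy = 90.4, Σxy = 2684.3, Σx² = 3924
Sxx = Σx² − (Σx)²/n = 3924 − 3808.8 = 115.2
Sxy = Σxy − (Σx)(Σy)/n = 2684.3 − 2495.04 = 189.26
b = Sxy/Sxx = 189.26/115.2 = 1.642882
a = ȳ − b·x̄ = 18.08 − 1.642882·27.6 = -27.263542
ŷ(31) = a + b·31 = -27.263542 + 1.642882·31 = 23.665799

23.67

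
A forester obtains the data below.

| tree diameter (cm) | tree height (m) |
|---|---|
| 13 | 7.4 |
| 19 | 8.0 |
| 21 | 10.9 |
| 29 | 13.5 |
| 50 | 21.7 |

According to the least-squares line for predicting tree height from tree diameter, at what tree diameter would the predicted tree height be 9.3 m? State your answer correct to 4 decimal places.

n = 5, Σx = 132, Σy = 61.5, Σxy = 1953.6, Σx² = 4312
Sxx = Σx² − (Σx)²/n = 4312 − 3484.8 = 827.2
Sxy = Σxy − (Σx)(Σy)/n = 1953.6 − 1623.6 = 330
b = Sxy/Sxx = 330/827.2 = 0.398936
a = ȳ − b·x̄ = 12.3 − 0.398936·26.4 = 1.768085
Set a + b·x = 9.3: x = (9.3 − 1.768085) / 0.398936 = 18.88

18.8800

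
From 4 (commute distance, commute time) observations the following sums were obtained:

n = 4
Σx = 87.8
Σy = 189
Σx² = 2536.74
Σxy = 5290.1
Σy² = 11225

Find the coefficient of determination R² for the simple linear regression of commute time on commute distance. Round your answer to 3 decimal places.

0.932

Sxx = Σx² − (Σx)²/n = 2536.74 − 1927.21 = 609.53
Sxy = Σxy − (Σx)(Σy)/n = 5290.1 − 4148.55 = 1141.55
Syy = Σy² − (Σy)²/n = 11225 − 8930.25 = 2294.75
R² = Sxy²/(Sxx·Syy) = (1141.55)²/(609.53·2294.75) = 0.931664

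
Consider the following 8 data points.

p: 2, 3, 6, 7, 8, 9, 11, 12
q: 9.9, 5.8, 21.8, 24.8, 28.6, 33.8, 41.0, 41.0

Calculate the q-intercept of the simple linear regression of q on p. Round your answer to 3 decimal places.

-0.596

n = 8, Σx = 58, Σy = 206.7, Σxy = 1817.6, Σx² = 508
Sxx = Σx² − (Σx)²/n = 508 − 420.5 = 87.5
Sxy = Σxy − (Σx)(Σy)/n = 1817.6 − 1498.575 = 319.025
b = Sxy/Sxx = 319.025/87.5 = 3.646
a = ȳ − b·x̄ = 25.8375 − 3.646·7.25 = -0.596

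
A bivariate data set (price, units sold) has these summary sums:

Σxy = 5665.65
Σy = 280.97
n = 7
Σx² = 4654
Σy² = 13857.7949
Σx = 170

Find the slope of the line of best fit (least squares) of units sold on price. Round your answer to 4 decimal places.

Sxx = Σx² − (Σx)²/n = 4654 − 4128.571429 = 525.428571
Sxy = Σxy − (Σx)(Σy)/n = 5665.65 − 6823.557143 = -1157.907143
b = Sxy/Sxx = -1157.907143/525.428571 = -2.203738

-2.2037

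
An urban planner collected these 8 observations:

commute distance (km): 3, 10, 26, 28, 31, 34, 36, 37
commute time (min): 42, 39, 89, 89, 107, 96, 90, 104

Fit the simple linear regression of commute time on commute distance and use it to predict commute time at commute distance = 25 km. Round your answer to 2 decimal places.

n = 8, Σx = 205, Σy = 656, Σxy = 18991, Σx² = 6351
Sxx = Σx² − (Σx)²/n = 6351 − 5253.125 = 1097.875
Sxy = Σxy − (Σx)(Σy)/n = 18991 − 16810 = 2181
b = Sxy/Sxx = 2181/1097.875 = 1.986565
a = ȳ − b·x̄ = 82 − 1.986565·25.625 = 31.094273
ŷ(25) = a + b·25 = 31.094273 + 1.986565·25 = 80.758397

80.76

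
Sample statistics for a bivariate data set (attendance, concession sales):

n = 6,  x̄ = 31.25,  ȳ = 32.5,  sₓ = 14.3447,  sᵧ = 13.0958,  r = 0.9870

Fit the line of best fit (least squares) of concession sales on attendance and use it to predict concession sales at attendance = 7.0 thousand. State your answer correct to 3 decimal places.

10.649

b = r · sᵧ/sₓ = 0.987 · 13.0958/14.3447 = 0.901068
a = ȳ − b·x̄ = 32.5 − 0.901068·31.25 = 4.341615
ŷ(7.0) = a + b·7.0 = 4.341615 + 0.901068·7 = 10.649093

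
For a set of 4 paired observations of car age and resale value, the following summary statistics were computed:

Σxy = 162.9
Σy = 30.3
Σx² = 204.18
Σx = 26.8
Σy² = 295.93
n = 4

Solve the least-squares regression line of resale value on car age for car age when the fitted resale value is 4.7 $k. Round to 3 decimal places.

Sxx = Σx² − (Σx)²/n = 204.18 − 179.56 = 24.62
Sxy = Σxy − (Σx)(Σy)/n = 162.9 − 203.01 = -40.11
b = Sxy/Sxx = -40.11/24.62 = -1.629163
a = ȳ − b·x̄ = 7.575 − (-1.629163)·6.7 = 18.490394
Set a + b·x = 4.7: x = (4.7 − 18.490394) / (-1.629163) = 8.464710

8.465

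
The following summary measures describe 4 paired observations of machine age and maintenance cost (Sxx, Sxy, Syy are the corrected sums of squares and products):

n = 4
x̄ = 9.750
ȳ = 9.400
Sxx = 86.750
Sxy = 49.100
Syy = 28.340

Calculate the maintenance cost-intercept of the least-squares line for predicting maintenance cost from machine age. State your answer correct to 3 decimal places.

b = Sxy/Sxx = 49.1/86.75 = 0.565994
a = ȳ − b·x̄ = 9.4 − 0.565994·9.75 = 3.881556

3.882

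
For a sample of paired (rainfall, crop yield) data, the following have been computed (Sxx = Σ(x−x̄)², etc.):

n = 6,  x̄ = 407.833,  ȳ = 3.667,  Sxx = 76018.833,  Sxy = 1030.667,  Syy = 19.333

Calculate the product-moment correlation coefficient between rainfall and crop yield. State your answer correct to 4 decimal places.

r = Sxy/√(Sxx·Syy) = 1030.667/√(1469672.098389) = 1030.667/1212.300333 = 0.850175

0.8502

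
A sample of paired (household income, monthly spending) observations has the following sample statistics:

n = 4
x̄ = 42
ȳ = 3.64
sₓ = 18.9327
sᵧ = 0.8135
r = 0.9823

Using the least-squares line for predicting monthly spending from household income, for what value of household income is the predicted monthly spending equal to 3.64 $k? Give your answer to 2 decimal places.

42.00

b = r · sᵧ/sₓ = 0.9823 · 0.8135/18.9327 = 0.042207
a = ȳ − b·x̄ = 3.64 − 0.042207·42 = 1.867287
Set a + b·x = 3.64: x = (3.64 − 1.867287) / 0.042207 = 42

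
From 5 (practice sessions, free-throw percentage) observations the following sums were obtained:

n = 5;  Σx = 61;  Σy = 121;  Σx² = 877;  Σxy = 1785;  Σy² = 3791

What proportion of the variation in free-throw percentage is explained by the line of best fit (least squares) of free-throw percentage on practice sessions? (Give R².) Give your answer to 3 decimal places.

0.832

Sxx = Σx² − (Σx)²/n = 877 − 744.2 = 132.8
Sxy = Σxy − (Σx)(Σy)/n = 1785 − 1476.2 = 308.8
Syy = Σy² − (Σy)²/n = 3791 − 2928.2 = 862.8
R² = Sxy²/(Sxx·Syy) = (308.8)²/(132.8·862.8) = 0.832236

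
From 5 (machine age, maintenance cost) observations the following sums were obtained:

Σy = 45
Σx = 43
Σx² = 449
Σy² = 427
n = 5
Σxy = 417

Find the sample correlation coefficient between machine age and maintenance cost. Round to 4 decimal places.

0.7187

Sxx = Σx² − (Σx)²/n = 449 − 369.8 = 79.2
Sxy = Σxy − (Σx)(Σy)/n = 417 − 387 = 30
Syy = Σy² − (Σy)²/n = 427 − 405 = 22
r = Sxy/√(Sxx·Syy) = 30/√(1742.4) = 30/41.742065 = 0.718699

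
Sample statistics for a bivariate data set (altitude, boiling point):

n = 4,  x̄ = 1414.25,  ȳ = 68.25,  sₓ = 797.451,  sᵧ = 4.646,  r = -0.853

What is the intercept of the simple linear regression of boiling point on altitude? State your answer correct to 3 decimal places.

b = r · sᵧ/sₓ = -0.853 · 4.646/797.451 = -0.004970
a = ȳ − b·x̄ = 68.25 − (-0.004970)·1414.25 = 75.278302

75.278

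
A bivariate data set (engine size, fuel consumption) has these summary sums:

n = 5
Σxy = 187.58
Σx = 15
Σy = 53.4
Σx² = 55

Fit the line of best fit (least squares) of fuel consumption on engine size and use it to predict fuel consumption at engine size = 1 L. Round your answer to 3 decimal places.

5.204

Sxx = Σx² − (Σx)²/n = 55 − 45 = 10
Sxy = Σxy − (Σx)(Σy)/n = 187.58 − 160.2 = 27.38
b = Sxy/Sxx = 27.38/10 = 2.738
a = ȳ − b·x̄ = 10.68 − 2.738·3 = 2.466
ŷ(1) = a + b·1 = 2.466 + 2.738·1 = 5.204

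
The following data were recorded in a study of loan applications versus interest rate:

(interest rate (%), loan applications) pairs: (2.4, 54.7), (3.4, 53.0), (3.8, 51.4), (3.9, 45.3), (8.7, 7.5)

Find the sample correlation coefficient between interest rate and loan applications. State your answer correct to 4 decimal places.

n = 5, Σx = 22.2, Σy = 211.9, Σxy = 748.72, Σx² = 122.66, Σy² = 10551.39
Sxx = Σx² − (Σx)²/n = 122.66 − 98.568 = 24.092
Sxy = Σxy − (Σx)(Σy)/n = 748.72 − 940.836 = -192.116
Syy = Σy² − (Σy)²/n = 10551.39 − 8980.322 = 1571.068
r = Sxy/√(Sxx·Syy) = -192.116/√(37850.170256) = -192.116/194.551202 = -0.987483

-0.9875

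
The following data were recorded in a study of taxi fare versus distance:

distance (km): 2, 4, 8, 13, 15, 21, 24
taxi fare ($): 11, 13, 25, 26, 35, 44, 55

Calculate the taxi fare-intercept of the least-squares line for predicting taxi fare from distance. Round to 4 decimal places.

6.3218

n = 7, Σx = 87, Σy = 209, Σxy = 3381, Σx² = 1495
Sxx = Σx² − (Σx)²/n = 1495 − 1081.285714 = 413.714286
Sxy = Σxy − (Σx)(Σy)/n = 3381 − 2597.571429 = 783.428571
b = Sxy/Sxx = 783.428571/413.714286 = 1.893646
a = ȳ − b·x̄ = 29.857143 − 1.893646·12.428571 = 6.321823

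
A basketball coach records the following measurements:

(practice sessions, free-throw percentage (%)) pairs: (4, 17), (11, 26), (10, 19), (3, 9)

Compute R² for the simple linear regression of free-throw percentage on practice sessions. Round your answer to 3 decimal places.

n = 4, Σx = 28, Σy = 71, Σxy = 571, Σx² = 246, Σy² = 1407
Sxx = Σx² − (Σx)²/n = 246 − 196 = 50
Sxy = Σxy − (Σx)(Σy)/n = 571 − 497 = 74
Syy = Σy² − (Σy)²/n = 1407 − 1260.25 = 146.75
R² = Sxy²/(Sxx·Syy) = (74)²/(50·146.75) = 0.746303

0.746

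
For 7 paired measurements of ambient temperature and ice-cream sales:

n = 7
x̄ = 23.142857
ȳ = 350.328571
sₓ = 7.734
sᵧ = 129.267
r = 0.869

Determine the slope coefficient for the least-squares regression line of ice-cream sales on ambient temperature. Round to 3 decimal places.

b = r · sᵧ/sₓ = 0.869 · 129.267/7.734 = 14.524570

14.525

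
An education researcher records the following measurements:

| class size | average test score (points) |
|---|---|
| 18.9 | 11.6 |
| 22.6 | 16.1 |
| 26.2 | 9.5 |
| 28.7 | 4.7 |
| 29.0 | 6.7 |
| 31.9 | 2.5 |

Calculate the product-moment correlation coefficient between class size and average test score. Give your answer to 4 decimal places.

n = 6, Σx = 157.3, Σy = 51.1, Σxy = 1240.94, Σx² = 4236.71, Σy² = 557.25
Sxx = Σx² − (Σx)²/n = 4236.71 − 4123.881667 = 112.828333
Sxy = Σxy − (Σx)(Σy)/n = 1240.94 − 1339.671667 = -98.731667
Syy = Σy² − (Σy)²/n = 557.25 − 435.201667 = 122.048333
r = Sxy/√(Sxx·Syy) = -98.731667/√(13770.510036) = -98.731667/117.347816 = -0.841359

-0.8414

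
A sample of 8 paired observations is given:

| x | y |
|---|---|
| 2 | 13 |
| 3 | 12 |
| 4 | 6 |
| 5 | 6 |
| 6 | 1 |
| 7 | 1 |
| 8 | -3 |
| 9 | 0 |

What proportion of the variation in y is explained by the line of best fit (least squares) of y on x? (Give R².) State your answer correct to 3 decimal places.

n = 8, Σx = 44, Σy = 36, Σxy = 105, Σx² = 284, Σy² = 396
Sxx = Σx² − (Σx)²/n = 284 − 242 = 42
Sxy = Σxy − (Σx)(Σy)/n = 105 − 198 = -93
Syy = Σy² − (Σy)²/n = 396 − 162 = 234
R² = Sxy²/(Sxx·Syy) = (-93)²/(42·234) = 0.880037

0.880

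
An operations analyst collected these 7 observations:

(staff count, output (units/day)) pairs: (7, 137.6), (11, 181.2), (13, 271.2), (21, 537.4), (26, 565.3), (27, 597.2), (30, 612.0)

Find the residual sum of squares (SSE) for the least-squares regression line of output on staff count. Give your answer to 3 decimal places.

11245.670

n = 7, Σx = 135, Σy = 2901.9, Σxy = 66949.6, Σx² = 3085, Σy² = 1464871.33
Sxx = Σx² − (Σx)²/n = 3085 − 2603.571429 = 481.428571
Sxy = Σxy − (Σx)(Σy)/n = 66949.6 − 55965.214286 = 10984.385714
Syy = Σy² − (Σy)²/n = 1464871.33 − 1203003.372857 = 261867.957143
b = Sxy/Sxx = 10984.385714/481.428571 = 22.816231
SSE = Syy − b·Sxy = 261867.957143 − 22.816231·10984.385714 = 11245.670306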